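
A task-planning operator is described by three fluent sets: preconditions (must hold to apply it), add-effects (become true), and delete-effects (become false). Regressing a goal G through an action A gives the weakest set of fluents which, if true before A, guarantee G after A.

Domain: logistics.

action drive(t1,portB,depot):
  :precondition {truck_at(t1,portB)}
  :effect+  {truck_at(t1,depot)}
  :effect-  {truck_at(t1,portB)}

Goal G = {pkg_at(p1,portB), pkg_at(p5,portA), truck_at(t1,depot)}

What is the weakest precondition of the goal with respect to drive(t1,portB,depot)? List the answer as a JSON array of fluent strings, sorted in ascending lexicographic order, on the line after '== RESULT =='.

Compute (G \ add) ∪ pre:
  G ∩ del = {}  (empty — regression defined)
  G \ add = {pkg_at(p1,portB), pkg_at(p5,portA), truck_at(t1,depot)} \ {truck_at(t1,depot)} = {pkg_at(p1,portB), pkg_at(p5,portA)}
  ∪ pre   = {pkg_at(p1,portB), pkg_at(p5,portA)} ∪ {truck_at(t1,portB)}
          = {pkg_at(p1,portB), pkg_at(p5,portA), truck_at(t1,portB)}

== RESULT ==
["pkg_at(p1,portB)", "pkg_at(p5,portA)", "truck_at(t1,portB)"]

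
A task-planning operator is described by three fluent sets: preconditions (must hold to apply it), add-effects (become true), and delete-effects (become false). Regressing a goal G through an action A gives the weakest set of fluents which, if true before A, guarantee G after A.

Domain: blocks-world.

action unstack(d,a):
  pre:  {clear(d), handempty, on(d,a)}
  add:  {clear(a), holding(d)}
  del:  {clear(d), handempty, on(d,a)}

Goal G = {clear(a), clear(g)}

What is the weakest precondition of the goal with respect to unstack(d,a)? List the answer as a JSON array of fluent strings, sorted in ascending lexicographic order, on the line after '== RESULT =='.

Compute (G \ add) ∪ pre:
  G ∩ del = {}  (empty — regression defined)
  G \ add = {clear(a), clear(g)} \ {clear(a), holding(d)} = {clear(g)}
  ∪ pre   = {clear(g)} ∪ {clear(d), handempty, on(d,a)}
          = {clear(d), clear(g), handempty, on(d,a)}

== RESULT ==
["clear(d)", "clear(g)", "handempty", "on(d,a)"]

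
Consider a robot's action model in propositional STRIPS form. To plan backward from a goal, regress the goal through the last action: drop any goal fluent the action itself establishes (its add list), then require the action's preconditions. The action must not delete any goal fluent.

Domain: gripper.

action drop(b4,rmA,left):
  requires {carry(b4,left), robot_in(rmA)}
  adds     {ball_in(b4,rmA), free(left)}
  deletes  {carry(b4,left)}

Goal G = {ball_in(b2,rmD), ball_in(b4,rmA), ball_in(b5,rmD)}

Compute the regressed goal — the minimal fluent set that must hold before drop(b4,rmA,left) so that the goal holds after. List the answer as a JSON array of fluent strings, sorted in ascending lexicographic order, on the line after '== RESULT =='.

Compute (G \ add) ∪ pre:
  G ∩ del = {}  (empty — regression defined)
  G \ add = {ball_in(b2,rmD), ball_in(b4,rmA), ball_in(b5,rmD)} \ {ball_in(b4,rmA), free(left)} = {ball_in(b2,rmD), ball_in(b5,rmD)}
  ∪ pre   = {ball_in(b2,rmD), ball_in(b5,rmD)} ∪ {carry(b4,left), robot_in(rmA)}
          = {ball_in(b2,rmD), ball_in(b5,rmD), carry(b4,left), robot_in(rmA)}

== RESULT ==
["ball_in(b2,rmD)", "ball_in(b5,rmD)", "carry(b4,left)", "robot_in(rmA)"]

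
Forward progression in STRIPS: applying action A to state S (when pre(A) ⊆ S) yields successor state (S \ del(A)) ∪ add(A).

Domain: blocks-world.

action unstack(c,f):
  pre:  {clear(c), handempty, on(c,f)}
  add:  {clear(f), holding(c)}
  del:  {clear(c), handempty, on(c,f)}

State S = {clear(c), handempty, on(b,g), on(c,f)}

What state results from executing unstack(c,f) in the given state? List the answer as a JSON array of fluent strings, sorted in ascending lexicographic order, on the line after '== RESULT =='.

Compute (S \ del) ∪ add:
  pre ⊆ S: {clear(c), handempty, on(c,f)} ⊆ S  — applicable
  S \ del = {on(b,g)}
  ∪ add   = {clear(f), holding(c), on(b,g)}

== RESULT ==
["clear(f)", "holding(c)", "on(b,g)"]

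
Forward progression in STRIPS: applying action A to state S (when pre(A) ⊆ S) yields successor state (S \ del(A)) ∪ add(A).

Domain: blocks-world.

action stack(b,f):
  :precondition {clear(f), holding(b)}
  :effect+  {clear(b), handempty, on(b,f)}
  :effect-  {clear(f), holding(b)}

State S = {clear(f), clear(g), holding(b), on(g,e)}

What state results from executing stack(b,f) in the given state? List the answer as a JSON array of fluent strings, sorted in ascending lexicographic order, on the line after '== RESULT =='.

Compute (S \ del) ∪ add:
  pre ⊆ S: {clear(f), holding(b)} ⊆ S  — applicable
  S \ del = {clear(g), on(g,e)}
  ∪ add   = {clear(b), clear(g), handempty, on(b,f), on(g,e)}

== RESULT ==
["clear(b)", "clear(g)", "handempty", "on(b,f)", "on(g,e)"]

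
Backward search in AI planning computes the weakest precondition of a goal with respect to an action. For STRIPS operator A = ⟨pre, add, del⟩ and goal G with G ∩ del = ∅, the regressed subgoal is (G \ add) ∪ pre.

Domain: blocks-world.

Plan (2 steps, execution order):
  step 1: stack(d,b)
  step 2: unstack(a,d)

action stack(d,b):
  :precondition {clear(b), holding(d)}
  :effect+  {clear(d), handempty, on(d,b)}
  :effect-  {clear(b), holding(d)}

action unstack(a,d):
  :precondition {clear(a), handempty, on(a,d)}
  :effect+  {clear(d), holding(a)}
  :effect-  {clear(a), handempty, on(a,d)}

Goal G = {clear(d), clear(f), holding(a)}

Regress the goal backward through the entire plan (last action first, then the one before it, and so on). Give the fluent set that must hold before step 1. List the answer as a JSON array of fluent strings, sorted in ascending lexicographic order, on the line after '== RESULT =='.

Regress step by step:
  through step 2 (unstack(a,d)): drop {clear(d), holding(a)}, keep {clear(f)}, require {clear(a), handempty, on(a,d)}
    → {clear(a), clear(f), handempty, on(a,d)}
  through step 1 (stack(d,b)): drop {handempty}, keep {clear(a), clear(f), on(a,d)}, require {clear(b), holding(d)}
    → {clear(a), clear(b), clear(f), holding(d), on(a,d)}

== RESULT ==
["clear(a)", "clear(b)", "clear(f)", "holding(d)", "on(a,d)"]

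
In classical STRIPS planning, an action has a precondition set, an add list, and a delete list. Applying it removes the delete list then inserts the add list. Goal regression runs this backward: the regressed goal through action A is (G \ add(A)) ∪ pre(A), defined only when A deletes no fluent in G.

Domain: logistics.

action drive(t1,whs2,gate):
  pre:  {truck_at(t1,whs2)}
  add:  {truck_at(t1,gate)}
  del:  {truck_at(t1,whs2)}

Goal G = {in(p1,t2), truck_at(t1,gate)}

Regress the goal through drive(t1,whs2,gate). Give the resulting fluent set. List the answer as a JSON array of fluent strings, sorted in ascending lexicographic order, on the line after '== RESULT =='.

Compute (G \ add) ∪ pre:
  G ∩ del = {}  (empty — regression defined)
  G \ add = {in(p1,t2), truck_at(t1,gate)} \ {truck_at(t1,gate)} = {in(p1,t2)}
  ∪ pre   = {in(p1,t2)} ∪ {truck_at(t1,whs2)}
          = {in(p1,t2), truck_at(t1,whs2)}

== RESULT ==
["in(p1,t2)", "truck_at(t1,whs2)"]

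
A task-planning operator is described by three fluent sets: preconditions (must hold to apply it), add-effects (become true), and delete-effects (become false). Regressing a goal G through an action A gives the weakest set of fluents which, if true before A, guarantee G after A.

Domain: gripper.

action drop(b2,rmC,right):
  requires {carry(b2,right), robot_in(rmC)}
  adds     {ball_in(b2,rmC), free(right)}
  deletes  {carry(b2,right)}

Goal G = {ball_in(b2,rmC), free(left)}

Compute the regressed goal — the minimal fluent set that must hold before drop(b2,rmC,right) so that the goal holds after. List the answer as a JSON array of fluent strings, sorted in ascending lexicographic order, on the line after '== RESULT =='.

Regress:
  G ∩ del = {}  (empty — regression defined)
  G \ add = {ball_in(b2,rmC), free(left)} \ {ball_in(b2,rmC), free(right)} = {free(left)}
  ∪ pre   = {free(left)} ∪ {carry(b2,right), robot_in(rmC)}
          = {carry(b2,right), free(left), robot_in(rmC)}

== RESULT ==
["carry(b2,right)", "free(left)", "robot_in(rmC)"]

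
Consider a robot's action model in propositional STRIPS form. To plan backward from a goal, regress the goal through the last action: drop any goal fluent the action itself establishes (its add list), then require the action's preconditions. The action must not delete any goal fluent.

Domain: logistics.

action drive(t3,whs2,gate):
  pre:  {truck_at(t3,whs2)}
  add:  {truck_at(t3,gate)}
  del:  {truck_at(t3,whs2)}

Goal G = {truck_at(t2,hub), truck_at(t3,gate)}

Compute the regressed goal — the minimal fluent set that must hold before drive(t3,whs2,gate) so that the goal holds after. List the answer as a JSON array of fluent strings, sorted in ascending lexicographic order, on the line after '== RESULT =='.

Compute (G \ add) ∪ pre:
  G ∩ del = {}  (empty — regression defined)
  G \ add = {truck_at(t2,hub), truck_at(t3,gate)} \ {truck_at(t3,gate)} = {truck_at(t2,hub)}
  ∪ pre   = {truck_at(t2,hub)} ∪ {truck_at(t3,whs2)}
          = {truck_at(t2,hub), truck_at(t3,whs2)}

== RESULT ==
["truck_at(t2,hub)", "truck_at(t3,whs2)"]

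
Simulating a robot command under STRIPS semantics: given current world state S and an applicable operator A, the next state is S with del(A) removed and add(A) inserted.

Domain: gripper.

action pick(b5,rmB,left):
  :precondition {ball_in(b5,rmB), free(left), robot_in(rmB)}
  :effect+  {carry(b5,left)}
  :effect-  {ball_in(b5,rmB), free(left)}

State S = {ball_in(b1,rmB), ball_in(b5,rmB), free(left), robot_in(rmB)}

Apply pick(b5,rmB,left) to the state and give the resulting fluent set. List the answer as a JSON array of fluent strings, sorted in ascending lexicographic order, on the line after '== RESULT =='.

Compute (S \ del) ∪ add:
  pre ⊆ S: {ball_in(b5,rmB), free(left), robot_in(rmB)} ⊆ S  — applicable
  S \ del = {ball_in(b1,rmB), robot_in(rmB)}
  ∪ add   = {ball_in(b1,rmB), carry(b5,left), robot_in(rmB)}

== RESULT ==
["ball_in(b1,rmB)", "carry(b5,left)", "robot_in(rmB)"]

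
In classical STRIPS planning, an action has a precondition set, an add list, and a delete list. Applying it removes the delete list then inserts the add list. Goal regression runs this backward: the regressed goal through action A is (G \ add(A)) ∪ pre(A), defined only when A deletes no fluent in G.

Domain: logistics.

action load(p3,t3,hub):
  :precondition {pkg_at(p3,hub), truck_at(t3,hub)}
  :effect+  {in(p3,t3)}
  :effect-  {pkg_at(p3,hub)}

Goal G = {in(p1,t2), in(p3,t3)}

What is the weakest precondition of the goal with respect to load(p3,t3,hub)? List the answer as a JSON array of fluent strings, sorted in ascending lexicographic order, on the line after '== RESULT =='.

Regress:
  G ∩ del = {}  (empty — regression defined)
  G \ add = {in(p1,t2), in(p3,t3)} \ {in(p3,t3)} = {in(p1,t2)}
  ∪ pre   = {in(p1,t2)} ∪ {pkg_at(p3,hub), truck_at(t3,hub)}
          = {in(p1,t2), pkg_at(p3,hub), truck_at(t3,hub)}

== RESULT ==
["in(p1,t2)", "pkg_at(p3,hub)", "truck_at(t3,hub)"]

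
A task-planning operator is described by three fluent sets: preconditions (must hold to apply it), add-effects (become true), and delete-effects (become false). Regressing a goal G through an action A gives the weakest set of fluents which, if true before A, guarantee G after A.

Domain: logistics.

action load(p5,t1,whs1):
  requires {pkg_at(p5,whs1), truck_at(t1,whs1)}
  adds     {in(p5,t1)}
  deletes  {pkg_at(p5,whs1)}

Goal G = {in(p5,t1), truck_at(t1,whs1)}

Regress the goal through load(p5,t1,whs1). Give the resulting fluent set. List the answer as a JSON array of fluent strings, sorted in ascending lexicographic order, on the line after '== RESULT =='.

Compute (G \ add) ∪ pre:
  G ∩ del = {}  (empty — regression defined)
  G \ add = {in(p5,t1), truck_at(t1,whs1)} \ {in(p5,t1)} = {truck_at(t1,whs1)}
  ∪ pre   = {truck_at(t1,whs1)} ∪ {pkg_at(p5,whs1), truck_at(t1,whs1)}
          = {pkg_at(p5,whs1), truck_at(t1,whs1)}

== RESULT ==
["pkg_at(p5,whs1)", "truck_at(t1,whs1)"]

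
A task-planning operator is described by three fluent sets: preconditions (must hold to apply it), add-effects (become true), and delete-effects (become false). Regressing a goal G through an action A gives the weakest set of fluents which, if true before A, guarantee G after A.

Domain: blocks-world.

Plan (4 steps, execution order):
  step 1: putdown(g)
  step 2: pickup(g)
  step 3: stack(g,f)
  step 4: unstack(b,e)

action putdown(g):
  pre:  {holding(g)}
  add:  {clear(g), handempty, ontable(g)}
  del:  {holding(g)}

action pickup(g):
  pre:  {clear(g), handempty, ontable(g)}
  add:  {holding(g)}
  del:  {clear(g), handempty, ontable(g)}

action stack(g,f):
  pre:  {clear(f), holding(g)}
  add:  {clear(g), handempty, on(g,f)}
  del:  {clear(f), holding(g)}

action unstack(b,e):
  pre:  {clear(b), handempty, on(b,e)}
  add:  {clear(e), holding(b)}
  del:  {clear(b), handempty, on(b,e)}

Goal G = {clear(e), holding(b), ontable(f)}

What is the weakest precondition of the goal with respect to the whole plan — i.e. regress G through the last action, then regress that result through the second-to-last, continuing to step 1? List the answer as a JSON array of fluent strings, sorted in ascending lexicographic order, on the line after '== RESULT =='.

Regress step by step:
  through step 4 (unstack(b,e)): drop {clear(e), holding(b)}, keep {ontable(f)}, require {clear(b), handempty, on(b,e)}
    → {clear(b), handempty, on(b,e), ontable(f)}
  through step 3 (stack(g,f)): drop {handempty}, keep {clear(b), on(b,e), ontable(f)}, require {clear(f), holding(g)}
    → {clear(b), clear(f), holding(g), on(b,e), ontable(f)}
  through step 2 (pickup(g)): drop {holding(g)}, keep {clear(b), clear(f), on(b,e), ontable(f)}, require {clear(g), handempty, ontable(g)}
    → {clear(b), clear(f), clear(g), handempty, on(b,e), ontable(f), ontable(g)}
  through step 1 (putdown(g)): drop {clear(g), handempty, ontable(g)}, keep {clear(b), clear(f), on(b,e), ontable(f)}, require {holding(g)}
    → {clear(b), clear(f), holding(g), on(b,e), ontable(f)}

== RESULT ==
["clear(b)", "clear(f)", "holding(g)", "on(b,e)", "ontable(f)"]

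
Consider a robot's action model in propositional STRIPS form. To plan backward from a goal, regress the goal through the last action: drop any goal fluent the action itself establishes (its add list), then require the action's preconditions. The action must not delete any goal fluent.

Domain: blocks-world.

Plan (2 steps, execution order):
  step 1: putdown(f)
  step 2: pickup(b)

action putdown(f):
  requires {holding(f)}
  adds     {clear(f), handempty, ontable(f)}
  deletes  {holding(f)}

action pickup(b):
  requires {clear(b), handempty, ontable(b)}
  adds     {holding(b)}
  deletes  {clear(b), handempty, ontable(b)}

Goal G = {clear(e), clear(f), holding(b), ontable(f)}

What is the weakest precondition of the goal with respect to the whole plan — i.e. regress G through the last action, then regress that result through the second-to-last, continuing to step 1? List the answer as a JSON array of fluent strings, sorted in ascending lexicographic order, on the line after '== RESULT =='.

Work backward from the goal:
  through step 2 (pickup(b)): drop {holding(b)}, keep {clear(e), clear(f), ontable(f)}, require {clear(b), handempty, ontable(b)}
    → {clear(b), clear(e), clear(f), handempty, ontable(b), ontable(f)}
  through step 1 (putdown(f)): drop {clear(f), handempty, ontable(f)}, keep {clear(b), clear(e), ontable(b)}, require {holding(f)}
    → {clear(b), clear(e), holding(f), ontable(b)}

== RESULT ==
["clear(b)", "clear(e)", "holding(f)", "ontable(b)"]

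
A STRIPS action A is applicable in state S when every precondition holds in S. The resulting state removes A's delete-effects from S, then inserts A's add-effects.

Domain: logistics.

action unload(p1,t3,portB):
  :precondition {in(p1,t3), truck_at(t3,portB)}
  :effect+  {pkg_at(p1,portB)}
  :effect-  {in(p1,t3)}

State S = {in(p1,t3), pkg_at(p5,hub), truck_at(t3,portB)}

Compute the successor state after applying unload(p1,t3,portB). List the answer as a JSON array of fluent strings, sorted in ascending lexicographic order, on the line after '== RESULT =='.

Progress:
  pre ⊆ S: {in(p1,t3), truck_at(t3,portB)} ⊆ S  — applicable
  S \ del = {pkg_at(p5,hub), truck_at(t3,portB)}
  ∪ add   = {pkg_at(p1,portB), pkg_at(p5,hub), truck_at(t3,portB)}

== RESULT ==
["pkg_at(p1,portB)", "pkg_at(p5,hub)", "truck_at(t3,portB)"]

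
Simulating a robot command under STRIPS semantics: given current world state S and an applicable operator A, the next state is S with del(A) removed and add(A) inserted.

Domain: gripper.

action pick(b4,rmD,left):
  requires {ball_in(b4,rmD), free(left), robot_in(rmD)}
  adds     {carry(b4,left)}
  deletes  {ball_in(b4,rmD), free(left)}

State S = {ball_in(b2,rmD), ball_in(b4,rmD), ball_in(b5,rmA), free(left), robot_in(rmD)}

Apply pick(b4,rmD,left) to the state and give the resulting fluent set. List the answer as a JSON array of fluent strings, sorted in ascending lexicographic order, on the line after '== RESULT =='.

Compute (S \ del) ∪ add:
  pre ⊆ S: {ball_in(b4,rmD), free(left), robot_in(rmD)} ⊆ S  — applicable
  S \ del = {ball_in(b2,rmD), ball_in(b5,rmA), robot_in(rmD)}
  ∪ add   = {ball_in(b2,rmD), ball_in(b5,rmA), carry(b4,left), robot_in(rmD)}

== RESULT ==
["ball_in(b2,rmD)", "ball_in(b5,rmA)", "carry(b4,left)", "robot_in(rmD)"]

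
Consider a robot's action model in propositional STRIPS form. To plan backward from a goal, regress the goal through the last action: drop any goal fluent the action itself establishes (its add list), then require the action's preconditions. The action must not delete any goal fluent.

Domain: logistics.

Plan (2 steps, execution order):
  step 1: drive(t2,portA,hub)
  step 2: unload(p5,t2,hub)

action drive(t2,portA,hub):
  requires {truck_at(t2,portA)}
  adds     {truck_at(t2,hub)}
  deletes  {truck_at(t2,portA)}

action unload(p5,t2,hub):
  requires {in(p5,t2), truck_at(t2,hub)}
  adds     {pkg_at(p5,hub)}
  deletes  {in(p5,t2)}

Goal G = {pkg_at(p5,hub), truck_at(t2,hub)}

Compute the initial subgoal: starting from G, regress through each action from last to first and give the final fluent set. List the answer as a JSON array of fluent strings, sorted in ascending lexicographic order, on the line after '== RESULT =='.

Work backward from the goal:
  through step 2 (unload(p5,t2,hub)): drop {pkg_at(p5,hub)}, keep {truck_at(t2,hub)}, require {in(p5,t2), truck_at(t2,hub)}
    → {in(p5,t2), truck_at(t2,hub)}
  through step 1 (drive(t2,portA,hub)): drop {truck_at(t2,hub)}, keep {in(p5,t2)}, require {truck_at(t2,portA)}
    → {in(p5,t2), truck_at(t2,portA)}

== RESULT ==
["in(p5,t2)", "truck_at(t2,portA)"]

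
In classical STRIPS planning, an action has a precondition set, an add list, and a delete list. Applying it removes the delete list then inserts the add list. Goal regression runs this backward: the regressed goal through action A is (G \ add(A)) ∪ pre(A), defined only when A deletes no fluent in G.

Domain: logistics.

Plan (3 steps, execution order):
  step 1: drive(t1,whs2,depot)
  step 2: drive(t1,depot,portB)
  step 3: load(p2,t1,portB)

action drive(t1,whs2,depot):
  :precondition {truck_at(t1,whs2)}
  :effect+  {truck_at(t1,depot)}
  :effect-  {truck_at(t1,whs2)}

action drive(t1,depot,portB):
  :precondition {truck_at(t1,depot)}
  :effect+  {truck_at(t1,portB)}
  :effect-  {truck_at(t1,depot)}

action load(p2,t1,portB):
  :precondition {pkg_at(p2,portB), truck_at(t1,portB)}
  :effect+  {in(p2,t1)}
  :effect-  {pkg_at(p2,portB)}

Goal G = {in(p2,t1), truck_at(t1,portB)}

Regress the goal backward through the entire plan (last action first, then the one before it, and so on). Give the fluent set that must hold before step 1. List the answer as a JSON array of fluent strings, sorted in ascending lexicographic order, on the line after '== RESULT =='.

Work backward from the goal:
  through step 3 (load(p2,t1,portB)): drop {in(p2,t1)}, keep {truck_at(t1,portB)}, require {pkg_at(p2,portB), truck_at(t1,portB)}
    → {pkg_at(p2,portB), truck_at(t1,portB)}
  through step 2 (drive(t1,depot,portB)): drop {truck_at(t1,portB)}, keep {pkg_at(p2,portB)}, require {truck_at(t1,depot)}
    → {pkg_at(p2,portB), truck_at(t1,depot)}
  through step 1 (drive(t1,whs2,depot)): drop {truck_at(t1,depot)}, keep {pkg_at(p2,portB)}, require {truck_at(t1,whs2)}
    → {pkg_at(p2,portB), truck_at(t1,whs2)}

== RESULT ==
["pkg_at(p2,portB)", "truck_at(t1,whs2)"]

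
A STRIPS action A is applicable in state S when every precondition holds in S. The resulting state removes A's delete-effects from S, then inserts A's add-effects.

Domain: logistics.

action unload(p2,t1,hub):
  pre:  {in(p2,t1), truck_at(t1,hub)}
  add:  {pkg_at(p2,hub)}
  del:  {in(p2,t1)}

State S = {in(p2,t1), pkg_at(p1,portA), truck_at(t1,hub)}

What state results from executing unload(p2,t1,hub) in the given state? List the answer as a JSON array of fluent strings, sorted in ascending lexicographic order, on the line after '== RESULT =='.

Progress:
  pre ⊆ S: {in(p2,t1), truck_at(t1,hub)} ⊆ S  — applicable
  S \ del = {pkg_at(p1,portA), truck_at(t1,hub)}
  ∪ add   = {pkg_at(p1,portA), pkg_at(p2,hub), truck_at(t1,hub)}

== RESULT ==
["pkg_at(p1,portA)", "pkg_at(p2,hub)", "truck_at(t1,hub)"]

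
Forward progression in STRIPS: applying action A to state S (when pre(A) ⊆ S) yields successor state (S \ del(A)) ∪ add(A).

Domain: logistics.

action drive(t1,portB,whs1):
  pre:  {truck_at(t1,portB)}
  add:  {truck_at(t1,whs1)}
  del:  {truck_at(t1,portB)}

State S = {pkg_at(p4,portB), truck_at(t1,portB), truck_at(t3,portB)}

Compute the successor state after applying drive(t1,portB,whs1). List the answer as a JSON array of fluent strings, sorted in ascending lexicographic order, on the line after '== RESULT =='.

Progress:
  pre ⊆ S: {truck_at(t1,portB)} ⊆ S  — applicable
  S \ del = {pkg_at(p4,portB), truck_at(t3,portB)}
  ∪ add   = {pkg_at(p4,portB), truck_at(t1,whs1), truck_at(t3,portB)}

== RESULT ==
["pkg_at(p4,portB)", "truck_at(t1,whs1)", "truck_at(t3,portB)"]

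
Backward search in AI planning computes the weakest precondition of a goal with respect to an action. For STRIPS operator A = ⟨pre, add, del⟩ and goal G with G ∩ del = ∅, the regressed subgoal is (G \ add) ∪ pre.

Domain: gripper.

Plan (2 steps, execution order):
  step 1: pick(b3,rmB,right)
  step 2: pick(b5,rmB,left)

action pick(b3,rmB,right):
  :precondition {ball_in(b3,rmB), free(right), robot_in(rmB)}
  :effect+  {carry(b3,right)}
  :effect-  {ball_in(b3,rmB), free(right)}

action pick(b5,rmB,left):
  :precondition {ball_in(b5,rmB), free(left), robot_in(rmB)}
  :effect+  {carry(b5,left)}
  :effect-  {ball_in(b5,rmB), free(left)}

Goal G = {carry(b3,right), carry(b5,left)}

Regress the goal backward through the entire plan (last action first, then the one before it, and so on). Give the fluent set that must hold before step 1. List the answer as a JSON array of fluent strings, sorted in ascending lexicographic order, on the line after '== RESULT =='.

Work backward from the goal:
  through step 2 (pick(b5,rmB,left)): drop {carry(b5,left)}, keep {carry(b3,right)}, require {ball_in(b5,rmB), free(left), robot_in(rmB)}
    → {ball_in(b5,rmB), carry(b3,right), free(left), robot_in(rmB)}
  through step 1 (pick(b3,rmB,right)): drop {carry(b3,right)}, keep {ball_in(b5,rmB), free(left), robot_in(rmB)}, require {ball_in(b3,rmB), free(right), robot_in(rmB)}
    → {ball_in(b3,rmB), ball_in(b5,rmB), free(left), free(right), robot_in(rmB)}

== RESULT ==
["ball_in(b3,rmB)", "ball_in(b5,rmB)", "free(left)", "free(right)", "robot_in(rmB)"]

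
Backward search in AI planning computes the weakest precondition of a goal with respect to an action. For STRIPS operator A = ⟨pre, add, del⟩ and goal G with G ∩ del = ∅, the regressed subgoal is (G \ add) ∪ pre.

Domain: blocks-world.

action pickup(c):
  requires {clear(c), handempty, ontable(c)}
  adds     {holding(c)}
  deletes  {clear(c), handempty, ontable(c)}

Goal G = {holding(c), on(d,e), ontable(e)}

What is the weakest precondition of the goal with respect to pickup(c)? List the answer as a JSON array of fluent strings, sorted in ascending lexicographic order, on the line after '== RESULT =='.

Compute (G \ add) ∪ pre:
  G ∩ del = {}  (empty — regression defined)
  G \ add = {holding(c), on(d,e), ontable(e)} \ {holding(c)} = {on(d,e), ontable(e)}
  ∪ pre   = {on(d,e), ontable(e)} ∪ {clear(c), handempty, ontable(c)}
          = {clear(c), handempty, on(d,e), ontable(c), ontable(e)}

== RESULT ==
["clear(c)", "handempty", "on(d,e)", "ontable(c)", "ontable(e)"]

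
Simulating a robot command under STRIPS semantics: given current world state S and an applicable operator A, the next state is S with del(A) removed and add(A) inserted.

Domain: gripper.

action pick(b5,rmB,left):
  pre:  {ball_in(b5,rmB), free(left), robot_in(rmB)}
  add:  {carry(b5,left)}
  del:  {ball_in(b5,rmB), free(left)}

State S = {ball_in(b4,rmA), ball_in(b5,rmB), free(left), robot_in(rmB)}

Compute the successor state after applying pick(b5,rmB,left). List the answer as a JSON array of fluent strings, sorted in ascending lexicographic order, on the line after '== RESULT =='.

Progress:
  pre ⊆ S: {ball_in(b5,rmB), free(left), robot_in(rmB)} ⊆ S  — applicable
  S \ del = {ball_in(b4,rmA), robot_in(rmB)}
  ∪ add   = {ball_in(b4,rmA), carry(b5,left), robot_in(rmB)}

== RESULT ==
["ball_in(b4,rmA)", "carry(b5,left)", "robot_in(rmB)"]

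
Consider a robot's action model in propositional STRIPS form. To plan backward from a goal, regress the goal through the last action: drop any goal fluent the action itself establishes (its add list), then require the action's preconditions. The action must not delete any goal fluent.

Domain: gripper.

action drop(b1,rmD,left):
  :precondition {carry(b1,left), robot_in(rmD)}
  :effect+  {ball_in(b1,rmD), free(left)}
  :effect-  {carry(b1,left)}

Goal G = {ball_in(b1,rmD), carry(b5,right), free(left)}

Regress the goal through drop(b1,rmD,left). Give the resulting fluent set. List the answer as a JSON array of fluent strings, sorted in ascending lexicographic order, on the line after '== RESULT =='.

Regress:
  G ∩ del = {}  (empty — regression defined)
  G \ add = {ball_in(b1,rmD), carry(b5,right), free(left)} \ {ball_in(b1,rmD), free(left)} = {carry(b5,right)}
  ∪ pre   = {carry(b5,right)} ∪ {carry(b1,left), robot_in(rmD)}
          = {carry(b1,left), carry(b5,right), robot_in(rmD)}

== RESULT ==
["carry(b1,left)", "carry(b5,right)", "robot_in(rmD)"]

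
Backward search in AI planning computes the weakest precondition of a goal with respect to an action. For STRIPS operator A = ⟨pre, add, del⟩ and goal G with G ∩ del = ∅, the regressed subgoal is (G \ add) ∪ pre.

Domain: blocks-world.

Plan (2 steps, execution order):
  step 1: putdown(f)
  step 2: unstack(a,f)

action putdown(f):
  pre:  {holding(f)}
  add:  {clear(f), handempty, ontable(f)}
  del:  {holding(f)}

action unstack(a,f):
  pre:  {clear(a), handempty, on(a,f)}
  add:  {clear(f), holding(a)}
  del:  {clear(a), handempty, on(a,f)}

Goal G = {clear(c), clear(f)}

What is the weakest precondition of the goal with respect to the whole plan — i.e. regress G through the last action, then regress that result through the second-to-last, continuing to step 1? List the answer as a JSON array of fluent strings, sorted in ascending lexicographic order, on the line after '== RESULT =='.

Work backward from the goal:
  through step 2 (unstack(a,f)): drop {clear(f)}, keep {clear(c)}, require {clear(a), handempty, on(a,f)}
    → {clear(a), clear(c), handempty, on(a,f)}
  through step 1 (putdown(f)): drop {handempty}, keep {clear(a), clear(c), on(a,f)}, require {holding(f)}
    → {clear(a), clear(c), holding(f), on(a,f)}

== RESULT ==
["clear(a)", "clear(c)", "holding(f)", "on(a,f)"]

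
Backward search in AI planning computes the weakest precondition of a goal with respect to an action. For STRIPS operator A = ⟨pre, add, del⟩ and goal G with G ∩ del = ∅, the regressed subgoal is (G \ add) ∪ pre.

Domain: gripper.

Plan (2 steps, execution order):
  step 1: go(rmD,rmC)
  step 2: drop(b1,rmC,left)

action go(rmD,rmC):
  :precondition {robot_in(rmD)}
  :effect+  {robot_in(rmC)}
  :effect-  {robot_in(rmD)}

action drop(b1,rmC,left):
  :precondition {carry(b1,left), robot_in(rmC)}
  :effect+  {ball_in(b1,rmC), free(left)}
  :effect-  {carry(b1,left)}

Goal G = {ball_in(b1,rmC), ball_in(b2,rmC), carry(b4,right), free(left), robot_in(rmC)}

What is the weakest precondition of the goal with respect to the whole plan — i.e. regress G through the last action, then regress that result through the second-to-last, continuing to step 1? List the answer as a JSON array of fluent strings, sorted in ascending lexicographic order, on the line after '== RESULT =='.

Regress step by step:
  through step 2 (drop(b1,rmC,left)): drop {ball_in(b1,rmC), free(left)}, keep {ball_in(b2,rmC), carry(b4,right), robot_in(rmC)}, require {carry(b1,left), robot_in(rmC)}
    → {ball_in(b2,rmC), carry(b1,left), carry(b4,right), robot_in(rmC)}
  through step 1 (go(rmD,rmC)): drop {robot_in(rmC)}, keep {ball_in(b2,rmC), carry(b1,left), carry(b4,right)}, require {robot_in(rmD)}
    → {ball_in(b2,rmC), carry(b1,left), carry(b4,right), robot_in(rmD)}

== RESULT ==
["ball_in(b2,rmC)", "carry(b1,left)", "carry(b4,right)", "robot_in(rmD)"]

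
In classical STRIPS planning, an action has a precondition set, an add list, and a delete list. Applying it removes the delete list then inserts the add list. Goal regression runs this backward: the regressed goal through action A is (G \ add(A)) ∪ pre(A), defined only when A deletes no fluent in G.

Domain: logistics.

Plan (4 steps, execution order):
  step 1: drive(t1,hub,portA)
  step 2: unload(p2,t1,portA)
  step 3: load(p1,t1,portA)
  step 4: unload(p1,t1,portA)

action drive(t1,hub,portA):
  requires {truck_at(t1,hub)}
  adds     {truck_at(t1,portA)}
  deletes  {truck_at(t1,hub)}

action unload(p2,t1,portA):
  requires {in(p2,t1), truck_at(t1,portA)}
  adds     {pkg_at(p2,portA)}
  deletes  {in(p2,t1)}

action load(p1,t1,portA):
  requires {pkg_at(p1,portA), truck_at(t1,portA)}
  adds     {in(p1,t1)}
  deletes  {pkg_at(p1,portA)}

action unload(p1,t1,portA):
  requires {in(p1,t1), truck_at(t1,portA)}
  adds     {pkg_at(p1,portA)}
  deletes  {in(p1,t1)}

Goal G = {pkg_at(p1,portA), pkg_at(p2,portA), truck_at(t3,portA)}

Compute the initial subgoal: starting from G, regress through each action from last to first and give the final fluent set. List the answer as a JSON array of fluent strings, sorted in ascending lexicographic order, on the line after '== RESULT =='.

Regress step by step:
  through step 4 (unload(p1,t1,portA)): drop {pkg_at(p1,portA)}, keep {pkg_at(p2,portA), truck_at(t3,portA)}, require {in(p1,t1), truck_at(t1,portA)}
    → {in(p1,t1), pkg_at(p2,portA), truck_at(t1,portA), truck_at(t3,portA)}
  through step 3 (load(p1,t1,portA)): drop {in(p1,t1)}, keep {pkg_at(p2,portA), truck_at(t1,portA), truck_at(t3,portA)}, require {pkg_at(p1,portA), truck_at(t1,portA)}
    → {pkg_at(p1,portA), pkg_at(p2,portA), truck_at(t1,portA), truck_at(t3,portA)}
  through step 2 (unload(p2,t1,portA)): drop {pkg_at(p2,portA)}, keep {pkg_at(p1,portA), truck_at(t1,portA), truck_at(t3,portA)}, require {in(p2,t1), truck_at(t1,portA)}
    → {in(p2,t1), pkg_at(p1,portA), truck_at(t1,portA), truck_at(t3,portA)}
  through step 1 (drive(t1,hub,portA)): drop {truck_at(t1,portA)}, keep {in(p2,t1), pkg_at(p1,portA), truck_at(t3,portA)}, require {truck_at(t1,hub)}
    → {in(p2,t1), pkg_at(p1,portA), truck_at(t1,hub), truck_at(t3,portA)}

== RESULT ==
["in(p2,t1)", "pkg_at(p1,portA)", "truck_at(t1,hub)", "truck_at(t3,portA)"]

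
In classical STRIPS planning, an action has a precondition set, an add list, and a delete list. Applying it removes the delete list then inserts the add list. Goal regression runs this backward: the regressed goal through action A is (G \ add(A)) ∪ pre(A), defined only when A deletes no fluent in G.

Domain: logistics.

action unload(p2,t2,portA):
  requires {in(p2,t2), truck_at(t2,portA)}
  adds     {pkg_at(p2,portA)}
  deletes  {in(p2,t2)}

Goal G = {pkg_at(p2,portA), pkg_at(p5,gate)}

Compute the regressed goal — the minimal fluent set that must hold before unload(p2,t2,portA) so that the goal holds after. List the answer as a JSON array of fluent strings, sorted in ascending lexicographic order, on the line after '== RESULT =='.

Regress:
  G ∩ del = {}  (empty — regression defined)
  G \ add = {pkg_at(p2,portA), pkg_at(p5,gate)} \ {pkg_at(p2,portA)} = {pkg_at(p5,gate)}
  ∪ pre   = {pkg_at(p5,gate)} ∪ {in(p2,t2), truck_at(t2,portA)}
          = {in(p2,t2), pkg_at(p5,gate), truck_at(t2,portA)}

== RESULT ==
["in(p2,t2)", "pkg_at(p5,gate)", "truck_at(t2,portA)"]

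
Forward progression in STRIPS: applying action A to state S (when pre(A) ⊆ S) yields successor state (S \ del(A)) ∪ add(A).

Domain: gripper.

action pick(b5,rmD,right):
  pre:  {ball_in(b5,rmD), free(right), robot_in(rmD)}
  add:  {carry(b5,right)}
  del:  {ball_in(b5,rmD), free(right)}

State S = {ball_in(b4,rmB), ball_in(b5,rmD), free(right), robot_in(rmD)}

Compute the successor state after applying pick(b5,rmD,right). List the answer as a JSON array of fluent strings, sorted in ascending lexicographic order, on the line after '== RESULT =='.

Compute (S \ del) ∪ add:
  pre ⊆ S: {ball_in(b5,rmD), free(right), robot_in(rmD)} ⊆ S  — applicable
  S \ del = {ball_in(b4,rmB), robot_in(rmD)}
  ∪ add   = {ball_in(b4,rmB), carry(b5,right), robot_in(rmD)}

== RESULT ==
["ball_in(b4,rmB)", "carry(b5,right)", "robot_in(rmD)"]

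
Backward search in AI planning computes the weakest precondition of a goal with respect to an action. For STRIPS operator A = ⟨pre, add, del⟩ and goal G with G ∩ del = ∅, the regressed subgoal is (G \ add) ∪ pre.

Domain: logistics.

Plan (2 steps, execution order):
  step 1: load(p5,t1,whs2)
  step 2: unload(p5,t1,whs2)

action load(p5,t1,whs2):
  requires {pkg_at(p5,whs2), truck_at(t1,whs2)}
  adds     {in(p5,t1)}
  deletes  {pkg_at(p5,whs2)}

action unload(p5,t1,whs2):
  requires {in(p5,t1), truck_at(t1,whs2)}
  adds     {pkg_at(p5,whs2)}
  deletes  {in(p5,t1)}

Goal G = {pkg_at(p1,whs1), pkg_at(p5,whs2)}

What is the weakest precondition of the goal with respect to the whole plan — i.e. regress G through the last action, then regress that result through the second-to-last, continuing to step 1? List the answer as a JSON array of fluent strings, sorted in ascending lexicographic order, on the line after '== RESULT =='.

Regress step by step:
  through step 2 (unload(p5,t1,whs2)): drop {pkg_at(p5,whs2)}, keep {pkg_at(p1,whs1)}, require {in(p5,t1), truck_at(t1,whs2)}
    → {in(p5,t1), pkg_at(p1,whs1), truck_at(t1,whs2)}
  through step 1 (load(p5,t1,whs2)): drop {in(p5,t1)}, keep {pkg_at(p1,whs1), truck_at(t1,whs2)}, require {pkg_at(p5,whs2), truck_at(t1,whs2)}
    → {pkg_at(p1,whs1), pkg_at(p5,whs2), truck_at(t1,whs2)}

== RESULT ==
["pkg_at(p1,whs1)", "pkg_at(p5,whs2)", "truck_at(t1,whs2)"]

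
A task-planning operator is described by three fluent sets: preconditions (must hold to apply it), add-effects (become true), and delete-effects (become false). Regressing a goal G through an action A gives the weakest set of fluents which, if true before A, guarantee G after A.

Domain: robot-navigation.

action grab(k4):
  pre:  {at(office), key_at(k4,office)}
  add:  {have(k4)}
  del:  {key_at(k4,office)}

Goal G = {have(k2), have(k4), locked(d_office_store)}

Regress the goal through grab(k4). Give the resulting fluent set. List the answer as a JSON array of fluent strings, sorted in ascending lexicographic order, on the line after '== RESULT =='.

Regress:
  G ∩ del = {}  (empty — regression defined)
  G \ add = {have(k2), have(k4), locked(d_office_store)} \ {have(k4)} = {have(k2), locked(d_office_store)}
  ∪ pre   = {have(k2), locked(d_office_store)} ∪ {at(office), key_at(k4,office)}
          = {at(office), have(k2), key_at(k4,office), locked(d_office_store)}

== RESULT ==
["at(office)", "have(k2)", "key_at(k4,office)", "locked(d_office_store)"]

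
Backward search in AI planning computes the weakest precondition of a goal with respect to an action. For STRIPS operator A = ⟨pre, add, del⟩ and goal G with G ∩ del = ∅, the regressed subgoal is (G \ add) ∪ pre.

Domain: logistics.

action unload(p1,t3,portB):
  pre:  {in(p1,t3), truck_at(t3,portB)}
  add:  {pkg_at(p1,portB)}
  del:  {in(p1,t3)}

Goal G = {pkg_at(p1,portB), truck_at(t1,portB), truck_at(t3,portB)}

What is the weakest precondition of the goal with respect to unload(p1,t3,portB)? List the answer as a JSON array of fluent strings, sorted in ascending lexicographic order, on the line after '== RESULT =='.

Compute (G \ add) ∪ pre:
  G ∩ del = {}  (empty — regression defined)
  G \ add = {pkg_at(p1,portB), truck_at(t1,portB), truck_at(t3,portB)} \ {pkg_at(p1,portB)} = {truck_at(t1,portB), truck_at(t3,portB)}
  ∪ pre   = {truck_at(t1,portB), truck_at(t3,portB)} ∪ {in(p1,t3), truck_at(t3,portB)}
          = {in(p1,t3), truck_at(t1,portB), truck_at(t3,portB)}

== RESULT ==
["in(p1,t3)", "truck_at(t1,portB)", "truck_at(t3,portB)"]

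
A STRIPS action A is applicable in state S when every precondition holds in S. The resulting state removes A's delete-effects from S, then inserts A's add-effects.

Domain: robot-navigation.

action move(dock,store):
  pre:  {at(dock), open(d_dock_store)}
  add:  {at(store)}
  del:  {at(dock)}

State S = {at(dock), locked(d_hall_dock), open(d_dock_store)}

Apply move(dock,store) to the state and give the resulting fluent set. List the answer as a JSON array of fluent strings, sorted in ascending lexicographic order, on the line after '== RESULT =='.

Progress:
  pre ⊆ S: {at(dock), open(d_dock_store)} ⊆ S  — applicable
  S \ del = {locked(d_hall_dock), open(d_dock_store)}
  ∪ add   = {at(store), locked(d_hall_dock), open(d_dock_store)}

== RESULT ==
["at(store)", "locked(d_hall_dock)", "open(d_dock_store)"]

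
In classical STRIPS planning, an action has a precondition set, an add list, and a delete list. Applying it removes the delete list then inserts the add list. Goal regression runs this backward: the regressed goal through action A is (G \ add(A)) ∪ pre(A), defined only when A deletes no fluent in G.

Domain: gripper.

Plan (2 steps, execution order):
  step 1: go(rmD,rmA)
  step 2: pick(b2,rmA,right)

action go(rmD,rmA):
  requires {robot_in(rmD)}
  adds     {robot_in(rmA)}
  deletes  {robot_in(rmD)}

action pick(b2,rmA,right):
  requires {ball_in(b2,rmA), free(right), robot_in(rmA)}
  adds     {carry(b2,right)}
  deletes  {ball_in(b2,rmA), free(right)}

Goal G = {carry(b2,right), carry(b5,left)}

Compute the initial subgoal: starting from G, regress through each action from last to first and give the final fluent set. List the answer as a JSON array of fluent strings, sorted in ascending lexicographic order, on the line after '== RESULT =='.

Regress step by step:
  through step 2 (pick(b2,rmA,right)): drop {carry(b2,right)}, keep {carry(b5,left)}, require {ball_in(b2,rmA), free(right), robot_in(rmA)}
    → {ball_in(b2,rmA), carry(b5,left), free(right), robot_in(rmA)}
  through step 1 (go(rmD,rmA)): drop {robot_in(rmA)}, keep {ball_in(b2,rmA), carry(b5,left), free(right)}, require {robot_in(rmD)}
    → {ball_in(b2,rmA), carry(b5,left), free(right), robot_in(rmD)}

== RESULT ==
["ball_in(b2,rmA)", "carry(b5,left)", "free(right)", "robot_in(rmD)"]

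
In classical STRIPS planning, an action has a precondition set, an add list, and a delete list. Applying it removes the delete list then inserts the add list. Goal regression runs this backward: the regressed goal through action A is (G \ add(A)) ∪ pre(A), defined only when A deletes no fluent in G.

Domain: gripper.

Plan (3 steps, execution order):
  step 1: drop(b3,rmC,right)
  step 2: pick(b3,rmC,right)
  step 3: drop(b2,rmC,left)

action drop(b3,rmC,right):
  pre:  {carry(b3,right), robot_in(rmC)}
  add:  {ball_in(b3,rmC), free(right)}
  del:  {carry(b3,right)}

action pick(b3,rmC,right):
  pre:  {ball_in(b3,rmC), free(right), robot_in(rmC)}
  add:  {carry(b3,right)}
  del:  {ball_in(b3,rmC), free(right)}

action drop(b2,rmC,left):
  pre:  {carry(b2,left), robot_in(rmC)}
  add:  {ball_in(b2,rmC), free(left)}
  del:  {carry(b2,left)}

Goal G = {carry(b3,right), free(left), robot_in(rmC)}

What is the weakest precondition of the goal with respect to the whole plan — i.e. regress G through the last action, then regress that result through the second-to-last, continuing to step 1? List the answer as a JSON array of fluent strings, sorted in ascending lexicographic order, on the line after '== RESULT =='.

Regress step by step:
  through step 3 (drop(b2,rmC,left)): drop {free(left)}, keep {carry(b3,right), robot_in(rmC)}, require {carry(b2,left), robot_in(rmC)}
    → {carry(b2,left), carry(b3,right), robot_in(rmC)}
  through step 2 (pick(b3,rmC,right)): drop {carry(b3,right)}, keep {carry(b2,left), robot_in(rmC)}, require {ball_in(b3,rmC), free(right), robot_in(rmC)}
    → {ball_in(b3,rmC), carry(b2,left), free(right), robot_in(rmC)}
  through step 1 (drop(b3,rmC,right)): drop {ball_in(b3,rmC), free(right)}, keep {carry(b2,left), robot_in(rmC)}, require {carry(b3,right), robot_in(rmC)}
    → {carry(b2,left), carry(b3,right), robot_in(rmC)}

== RESULT ==
["carry(b2,left)", "carry(b3,right)", "robot_in(rmC)"]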